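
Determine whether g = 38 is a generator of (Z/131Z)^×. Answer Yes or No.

No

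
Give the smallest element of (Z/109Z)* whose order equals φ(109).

6

φ(109) = 109 − 1 = 108 = 2^2 · 3^3.
Test candidates g = 2, 3, … against the prime factors q ∈ {2, 3} of φ(109): g is a generator iff g^(108/q) ≢ 1 for every such q.
g = 2: 2^54 ≡ 108; 2^36 ≡ 1 — hits 1, so not a primitive root.
g = 3: 3^54 ≡ 1 — hits 1, so not a primitive root.
g = 4: 4^54 ≡ 1 — hits 1, so not a primitive root.
g = 5: 5^54 ≡ 1 — hits 1, so not a primitive root.
g = 6: 6^54 ≡ 108; 6^36 ≡ 63 — none is 1, so 6 is a primitive root.
So 6 is the smallest generator of (Z/109Z)^×.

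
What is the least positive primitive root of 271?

φ(271) = 271 − 1 = 270 = 2 · 3^3 · 5.
g is a primitive root iff g^(270/q) ≢ 1 (mod 271) for each prime q ∈ {2, 3, 5}.
g = 2: 2^135 ≡ 1 — hits 1, so not a primitive root.
g = 3: 3^135 ≡ 270; 3^90 ≡ 1 — hits 1, so not a primitive root.
g = 4: 4^135 ≡ 1 — hits 1, so not a primitive root.
g = 5: 5^135 ≡ 1 — hits 1, so not a primitive root.
g = 6: 6^135 ≡ 270; 6^90 ≡ 242; 6^54 ≡ 10 — none is 1, so 6 is a primitive root.
The smallest primitive root modulo 271 is 6.

6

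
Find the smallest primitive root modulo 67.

2

φ(67) = 67 − 1 = 66 = 2 · 3 · 11.
g is a primitive root iff g^(66/q) ≢ 1 (mod 67) for each prime q ∈ {2, 3, 11}.
g = 2: 2^33 ≡ 66; 2^22 ≡ 37; 2^6 ≡ 64 — none is 1, so 2 is a primitive root.
The smallest primitive root modulo 67 is 2.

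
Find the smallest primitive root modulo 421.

2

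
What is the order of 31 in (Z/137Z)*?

136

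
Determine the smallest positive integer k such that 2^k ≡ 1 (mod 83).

82

ord(2) | φ(83) = 83 − 1 = 82 = 2 · 41.
Divisors of 82: 1, 2, 41, 82.
Check 2^d mod 83 for each divisor in increasing order:
2^1 ≡ 2
2^2 ≡ 4
2^41 ≡ 82
2^82 ≡ 1
Hence ord(2) = 82.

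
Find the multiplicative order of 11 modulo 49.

21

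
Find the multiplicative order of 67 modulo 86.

21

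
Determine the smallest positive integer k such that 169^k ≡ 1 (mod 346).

43

By Lagrange's theorem, ord_346(169) divides φ(346) = φ(2)·φ(173) = 1·172 = 172 = 2^2 · 43.
Divisors of 172: 1, 2, 4, 43, 86, 172.
Evaluate successive powers at the divisors of 172:
169^1 ≡ 169
169^2 ≡ 189
169^4 ≡ 83
169^43 ≡ 1
So ord_346(169) = 43.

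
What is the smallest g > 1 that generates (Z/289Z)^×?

φ(289) = φ(17^2) = 17·(17−1) = 272 = 2^4 · 17.
g is a primitive root iff g^(272/q) ≢ 1 (mod 289) for each prime q ∈ {2, 17}.
g = 2: 2^136 ≡ 1 — hits 1, so not a primitive root.
g = 3: 3^136 ≡ 288; 3^16 ≡ 171 — none is 1, so 3 is a primitive root.
So 3 is the smallest generator of (Z/289Z)^×.

3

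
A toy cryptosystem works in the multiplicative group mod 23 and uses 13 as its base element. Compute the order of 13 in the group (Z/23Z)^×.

Since 13 ∈ (Z/23Z)^×, its order divides φ(23) = 23 − 1 = 22 = 2 · 11.
Divisors of 22: 1, 2, 11, 22.
Evaluate successive powers at the divisors of 22:
13^1 ≡ 13
13^2 ≡ 8
13^11 ≡ 1
Hence ord(13) = 11.

11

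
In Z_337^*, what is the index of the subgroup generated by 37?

4

ord(37) | φ(337) = 337 − 1 = 336 = 2^4 · 3 · 7.
Divisors of 336: 1, 2, 3, 4, 6, 7, 8, 12, 14, 16, 21, 24, 28, 42, 48, 56, 84, 112, 168, 336.
Check 37^d mod 337 for each divisor in increasing order:
37^1 ≡ 37
37^2 ≡ 21
37^3 ≡ 103
37^4 ≡ 104
37^6 ≡ 162
37^7 ≡ 265
37^8 ≡ 32
37^12 ≡ 295
37^14 ≡ 129
37^16 ≡ 13
37^21 ≡ 148
37^24 ≡ 79
37^28 ≡ 128
37^42 ≡ 336
37^48 ≡ 175
37^56 ≡ 208
37^84 ≡ 1
Thus |⟨37⟩| = ord(37) = 84.
Index = |(Z/337Z)^×| / |⟨37⟩| = 336 / 84 = 4.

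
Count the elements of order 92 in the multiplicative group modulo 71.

0

φ(71) = 71 − 1 = 70 = 2 · 5 · 7.
In a cyclic group of order 70, there are φ(d) elements of order d for each divisor d of 70, and zero for non-divisors.
92 does not divide 70, so no element of (Z/71Z)^× has order 92.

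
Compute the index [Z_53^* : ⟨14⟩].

ord(14) | φ(53) = 53 − 1 = 52 = 2^2 · 13.
Divisors of 52: 1, 2, 4, 13, 26, 52.
Test each divisor d:
14^1 ≡ 14
14^2 ≡ 37
14^4 ≡ 44
14^13 ≡ 23
14^26 ≡ 52
14^52 ≡ 1
Thus |⟨14⟩| = ord(14) = 52.
[(Z/53Z)^× : ⟨14⟩] = 52/52 = 1.

1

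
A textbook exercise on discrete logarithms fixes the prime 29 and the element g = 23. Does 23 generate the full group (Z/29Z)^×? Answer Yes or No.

φ(29) = 29 − 1 = 28 = 2^2 · 7.
It suffices to check that the order of 23 is not a proper divisor of 28: compute 23^(28/q) for q ∈ {2, 7}.
23^14 ≡ 1 (mod 29)  [q = 2: ≡ 1 ✗]
23^4 ≡ 20 (mod 29)  [q = 7: ≢ 1 ✓]
23^14 ≡ 1 shows ord(23) | 14, strictly less than φ(29); not a primitive root.

No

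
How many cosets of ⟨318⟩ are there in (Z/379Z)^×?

7

ord(318) | φ(379) = 379 − 1 = 378 = 2 · 3^3 · 7.
Divisors of 378: 1, 2, 3, 6, 7, 9, 14, 18, 21, 27, 42, 54, 63, 126, 189, 378.
Check 318^d mod 379 for each divisor in increasing order:
318^1 ≡ 318 (mod 379)
318^2 ≡ 310 (mod 379)
318^3 ≡ 40 (mod 379)
318^6 ≡ 84 (mod 379)
318^7 ≡ 182 (mod 379)
318^9 ≡ 328 (mod 379)
318^14 ≡ 151 (mod 379)
318^18 ≡ 327 (mod 379)
318^21 ≡ 194 (mod 379)
318^27 ≡ 378 (mod 379)
318^42 ≡ 115 (mod 379)
318^54 ≡ 1 (mod 379) ✓
Thus |⟨318⟩| = ord(318) = 54.
Index = |(Z/379Z)^×| / |⟨318⟩| = 378 / 54 = 7.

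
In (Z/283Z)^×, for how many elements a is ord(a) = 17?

φ(283) = 283 − 1 = 282 = 2 · 3 · 47.
In a cyclic group of order 282, there are φ(d) elements of order d for each divisor d of 282, and zero for non-divisors.
17 does not divide 282, so no element of (Z/283Z)^× has order 17.

0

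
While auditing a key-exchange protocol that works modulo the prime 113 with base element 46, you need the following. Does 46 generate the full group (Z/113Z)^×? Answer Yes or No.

Yes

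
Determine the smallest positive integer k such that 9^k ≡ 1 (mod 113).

56

ord(9) | φ(113) = 113 − 1 = 112 = 2^4 · 7.
Divisors of 112: 1, 2, 4, 7, 8, 14, 16, 28, 56, 112.
Check 9^d mod 113 for each divisor in increasing order:
9^1 ≡ 9 (mod 113)
9^2 ≡ 81 (mod 113)
9^4 ≡ 7 (mod 113)
9^7 ≡ 18 (mod 113)
9^8 ≡ 49 (mod 113)
9^14 ≡ 98 (mod 113)
9^16 ≡ 28 (mod 113)
9^28 ≡ 112 (mod 113)
9^56 ≡ 1 (mod 113) ✓
Hence ord(9) = 56.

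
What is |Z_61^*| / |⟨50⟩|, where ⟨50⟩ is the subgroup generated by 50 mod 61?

15

ord(50) | φ(61) = 61 − 1 = 60 = 2^2 · 3 · 5.
Divisors of 60: 1, 2, 3, 4, 5, 6, 10, 12, 15, 20, 30, 60.
Evaluate successive powers at the divisors of 60:
50^1 ≡ 50 (mod 61)
50^2 ≡ 60 (mod 61)
50^3 ≡ 11 (mod 61)
50^4 ≡ 1 (mod 61) ✓
The order of 50 is 4, so the subgroup it generates has 4 elements.
The index is φ(61) / ord(50) = 60 / 4 = 15.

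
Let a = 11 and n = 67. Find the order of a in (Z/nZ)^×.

66

The order of 11 must divide φ(67) = 67 − 1 = 66 = 2 · 3 · 11.
Divisors of 66: 1, 2, 3, 6, 11, 22, 33, 66.
Evaluate successive powers at the divisors of 66:
11^1 ≡ 11 (mod 67)
11^2 ≡ 54 (mod 67)
11^3 ≡ 58 (mod 67)
11^6 ≡ 14 (mod 67)
11^11 ≡ 30 (mod 67)
11^22 ≡ 29 (mod 67)
11^33 ≡ 66 (mod 67)
11^66 ≡ 1 (mod 67) ✓
Hence ord(11) = 66.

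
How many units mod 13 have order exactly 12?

φ(13) = 13 − 1 = 12 = 2^2 · 3.
In a cyclic group of order 12, there are φ(d) elements of order d for each divisor d of 12, and zero for non-divisors.
12 = 2^2 · 3 divides 12, and φ(12) = 4.

4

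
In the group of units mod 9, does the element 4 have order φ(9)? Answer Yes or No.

No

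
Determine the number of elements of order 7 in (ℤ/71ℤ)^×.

φ(71) = 71 − 1 = 70 = 2 · 5 · 7.
(Z/71Z)^× is cyclic (|G| = 70); a cyclic group of order m has exactly φ(d) elements of each order d | m, and none otherwise.
7 | 70, and φ(7) = 7 − 1 = 6.

6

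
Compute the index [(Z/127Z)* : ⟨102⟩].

3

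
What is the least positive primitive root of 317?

φ(317) = 317 − 1 = 316 = 2^2 · 79.
Test candidates g = 2, 3, … against the prime factors q ∈ {2, 79} of φ(317): g is a generator iff g^(316/q) ≢ 1 for every such q.
g = 2: 2^158 ≡ 316; 2^4 ≡ 16 — none is 1, so 2 is a primitive root.
Hence the least primitive root of 317 is 2.

2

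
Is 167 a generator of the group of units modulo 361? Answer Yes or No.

φ(361) = φ(19^2) = 19·(19−1) = 342 = 2 · 3^2 · 19.
It suffices to check that the order of 167 is not a proper divisor of 342: compute 167^(342/q) for q ∈ {2, 3, 19}.
167^171 ≡ 360 (mod 361)  [q = 2: ≢ 1 ✓]
167^114 ≡ 68 (mod 361)  [q = 3: ≢ 1 ✓]
167^18 ≡ 248 (mod 361)  [q = 19: ≢ 1 ✓]
Every test exponent gives a nontrivial residue, hence 167 generates the full group.

Yes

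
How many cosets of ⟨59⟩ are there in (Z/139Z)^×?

Since 59 ∈ (Z/139Z)^×, its order divides φ(139) = 139 − 1 = 138 = 2 · 3 · 23.
Divisors of 138: 1, 2, 3, 6, 23, 46, 69, 138.
Compute 59^d (mod 139) for the divisors d until we hit 1:
59^1 ≡ 59 (mod 139)
59^2 ≡ 6 (mod 139)
59^3 ≡ 76 (mod 139)
59^6 ≡ 77 (mod 139)
59^23 ≡ 138 (mod 139)
59^46 ≡ 1 (mod 139) ✓
The order of 59 is 46, so the subgroup it generates has 46 elements.
The index is φ(139) / ord(59) = 138 / 46 = 3.

3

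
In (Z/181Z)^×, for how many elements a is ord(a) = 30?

8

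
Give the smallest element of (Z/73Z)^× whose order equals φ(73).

5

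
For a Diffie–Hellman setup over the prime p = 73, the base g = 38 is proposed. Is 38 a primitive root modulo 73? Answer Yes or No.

φ(73) = 73 − 1 = 72 = 2^3 · 3^2.
An element g generates (Z/73Z)^× iff g^(72/q) ≢ 1 (mod 73) for each prime q ∈ {2, 3}.
38^36 ≡ 1 (mod 73)  [q = 2: ≡ 1 ✗]
38^24 ≡ 8 (mod 73)  [q = 3: ≢ 1 ✓]
Since 38^36 ≡ 1, the order of 38 divides 36 < 72, so 38 is not a primitive root.

No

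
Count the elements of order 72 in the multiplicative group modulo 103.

0

φ(103) = 103 − 1 = 102 = 2 · 3 · 17.
Since (Z/103Z)^× is cyclic of order 102, the number of elements of order d is φ(d) when d | 102 and 0 otherwise.
Since 72 ∤ 102, the count is 0.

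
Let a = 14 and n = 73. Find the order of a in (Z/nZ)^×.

72

By Lagrange's theorem, ord_73(14) divides φ(73) = 73 − 1 = 72 = 2^3 · 3^2.
Divisors of 72: 1, 2, 3, 4, 6, 8, 9, 12, 18, 24, 36, 72.
Test each divisor d:
14^1 ≡ 14 (mod 73)
14^2 ≡ 50 (mod 73)
14^3 ≡ 43 (mod 73)
14^4 ≡ 18 (mod 73)
14^6 ≡ 24 (mod 73)
14^8 ≡ 32 (mod 73)
14^9 ≡ 10 (mod 73)
14^12 ≡ 65 (mod 73)
14^18 ≡ 27 (mod 73)
14^24 ≡ 64 (mod 73)
14^36 ≡ 72 (mod 73)
14^72 ≡ 1 (mod 73) ✓
Hence ord(14) = 72.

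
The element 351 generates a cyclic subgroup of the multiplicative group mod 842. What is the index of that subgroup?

By Lagrange's theorem, ord_842(351) divides φ(842) = φ(2)·φ(421) = 1·420 = 420 = 2^2 · 3 · 5 · 7.
Divisors of 420: 1, 2, 3, 4, 5, 6, 7, 10, 12, 14, 15, 20, 21, 28, 30, 35, 42, 60, 70, 84, 105, 140, 210, 420.
Evaluate successive powers at the divisors of 420:
351^1 ≡ 351 (mod 842)
351^2 ≡ 269 (mod 842)
351^3 ≡ 115 (mod 842)
351^4 ≡ 791 (mod 842)
351^5 ≡ 623 (mod 842)
351^6 ≡ 595 (mod 842)
351^7 ≡ 29 (mod 842)
351^10 ≡ 809 (mod 842)
351^12 ≡ 385 (mod 842)
351^14 ≡ 841 (mod 842)
351^15 ≡ 491 (mod 842)
351^20 ≡ 247 (mod 842)
351^21 ≡ 813 (mod 842)
351^28 ≡ 1 (mod 842) ✓
The order of 351 is 28, so the subgroup it generates has 28 elements.
Index = |(Z/842Z)^×| / |⟨351⟩| = 420 / 28 = 15.

15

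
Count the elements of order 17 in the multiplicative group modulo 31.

φ(31) = 31 − 1 = 30 = 2 · 3 · 5.
(Z/31Z)^× is cyclic (|G| = 30); a cyclic group of order m has exactly φ(d) elements of each order d | m, and none otherwise.
Here 30 is not a multiple of 17, so there are no elements of order 17.

0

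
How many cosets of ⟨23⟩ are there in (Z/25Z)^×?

1

Since 23 ∈ (Z/25Z)^×, its order divides φ(25) = φ(5^2) = 5·(5−1) = 20 = 2^2 · 5.
Divisors of 20: 1, 2, 4, 5, 10, 20.
Test each divisor d:
23^1 ≡ 23 (mod 25)
23^2 ≡ 4 (mod 25)
23^4 ≡ 16 (mod 25)
23^5 ≡ 18 (mod 25)
23^10 ≡ 24 (mod 25)
23^20 ≡ 1 (mod 25) ✓
Thus |⟨23⟩| = ord(23) = 20.
Index = |(Z/25Z)^×| / |⟨23⟩| = 20 / 20 = 1.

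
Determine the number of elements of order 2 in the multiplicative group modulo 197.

1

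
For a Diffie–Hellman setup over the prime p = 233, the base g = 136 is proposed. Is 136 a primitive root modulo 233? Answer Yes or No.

No

φ(233) = 233 − 1 = 232 = 2^3 · 29.
It suffices to check that the order of 136 is not a proper divisor of 232: compute 136^(232/q) for q ∈ {2, 29}.
136^116 ≡ 232 (mod 233)  [q = 2: ≢ 1 ✓]
136^8 ≡ 1 (mod 233)  [q = 29: ≡ 1 ✗]
The check at q = 29 fails, so 136 generates a proper subgroup.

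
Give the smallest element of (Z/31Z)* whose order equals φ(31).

3

φ(31) = 31 − 1 = 30 = 2 · 3 · 5.
g is a primitive root iff g^(30/q) ≢ 1 (mod 31) for each prime q ∈ {2, 3, 5}.
g = 2: 2^15 ≡ 1 — hits 1, so not a primitive root.
g = 3: 3^15 ≡ 30; 3^10 ≡ 25; 3^6 ≡ 16 — none is 1, so 3 is a primitive root.
The smallest primitive root modulo 31 is 3.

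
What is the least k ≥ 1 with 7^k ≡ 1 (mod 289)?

272

By Lagrange's theorem, ord_289(7) divides φ(289) = φ(17^2) = 17·(17−1) = 272 = 2^4 · 17.
Divisors of 272: 1, 2, 4, 8, 16, 17, 34, 68, 136, 272.
Test each divisor d:
7^1 ≡ 7 (mod 289)
7^2 ≡ 49 (mod 289)
7^4 ≡ 89 (mod 289)
7^8 ≡ 118 (mod 289)
7^16 ≡ 52 (mod 289)
7^17 ≡ 75 (mod 289)
7^34 ≡ 134 (mod 289)
7^68 ≡ 38 (mod 289)
7^136 ≡ 288 (mod 289)
7^272 ≡ 1 (mod 289) ✓
The smallest such exponent is 272, so the order of 7 is 272.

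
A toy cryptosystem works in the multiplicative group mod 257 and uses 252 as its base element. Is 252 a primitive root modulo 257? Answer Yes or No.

Yes

φ(257) = 257 − 1 = 256 = 2^8.
Test 252^(256/q) mod 257 for each prime factor q of 256:
252^128 ≡ 256 (mod 257)  [q = 2: ≢ 1 ✓]
All checks pass, so 252 has order 256 and is a primitive root modulo 257.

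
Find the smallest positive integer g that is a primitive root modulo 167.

5

φ(167) = 167 − 1 = 166 = 2 · 83.
g is a primitive root iff g^(166/q) ≢ 1 (mod 167) for each prime q ∈ {2, 83}.
g = 2: 2^83 ≡ 1 — hits 1, so not a primitive root.
g = 3: 3^83 ≡ 1 — hits 1, so not a primitive root.
g = 4: 4^83 ≡ 1 — hits 1, so not a primitive root.
g = 5: 5^83 ≡ 166; 5^2 ≡ 25 — none is 1, so 5 is a primitive root.
So 5 is the smallest generator of (Z/167Z)^×.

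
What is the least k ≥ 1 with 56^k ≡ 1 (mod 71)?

70

Since 56 ∈ (Z/71Z)^×, its order divides φ(71) = 71 − 1 = 70 = 2 · 5 · 7.
Divisors of 70: 1, 2, 5, 7, 10, 14, 35, 70.
Check 56^d mod 71 for each divisor in increasing order:
56^1 ≡ 56
56^2 ≡ 12
56^5 ≡ 41
56^7 ≡ 66
56^10 ≡ 48
56^14 ≡ 25
56^35 ≡ 70
56^70 ≡ 1
Hence ord(56) = 70.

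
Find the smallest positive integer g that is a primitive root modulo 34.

3

φ(34) = φ(2)·φ(17) = 1·16 = 16 = 2^4.
g is a primitive root iff g^(16/q) ≢ 1 (mod 34) for each prime q ∈ {2}.
g = 2: gcd(2, 34) = 2 > 1, not a unit — skip.
g = 3: 3^8 ≡ 33 — none is 1, so 3 is a primitive root.
So 3 is the smallest generator of (Z/34Z)^×.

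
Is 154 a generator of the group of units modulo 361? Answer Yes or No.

φ(361) = φ(19^2) = 19·(19−1) = 342 = 2 · 3^2 · 19.
Test 154^(342/q) mod 361 for each prime factor q of 342:
154^171 ≡ 360 (mod 361)  [q = 2: ≢ 1 ✓]
154^114 ≡ 292 (mod 361)  [q = 3: ≢ 1 ✓]
154^18 ≡ 343 (mod 361)  [q = 19: ≢ 1 ✓]
None equal 1, so ord_361(154) = 342: 154 is a primitive root.

Yes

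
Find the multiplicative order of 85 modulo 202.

50

Since 85 ∈ (Z/202Z)^×, its order divides φ(202) = φ(2)·φ(101) = 1·100 = 100 = 2^2 · 5^2.
Divisors of 100: 1, 2, 4, 5, 10, 20, 25, 50, 100.
Compute 85^d (mod 202) for the divisors d until we hit 1:
85^1 ≡ 85 (mod 202)
85^2 ≡ 155 (mod 202)
85^4 ≡ 189 (mod 202)
85^5 ≡ 107 (mod 202)
85^10 ≡ 137 (mod 202)
85^20 ≡ 185 (mod 202)
85^25 ≡ 201 (mod 202)
85^50 ≡ 1 (mod 202) ✓
Hence ord(85) = 50.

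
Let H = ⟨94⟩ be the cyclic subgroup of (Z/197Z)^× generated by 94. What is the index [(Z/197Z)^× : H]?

1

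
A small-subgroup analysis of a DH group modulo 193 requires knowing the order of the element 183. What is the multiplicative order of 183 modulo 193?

192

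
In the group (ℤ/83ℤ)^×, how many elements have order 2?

φ(83) = 83 − 1 = 82 = 2 · 41.
Since (Z/83Z)^× is cyclic of order 82, the number of elements of order d is φ(d) when d | 82 and 0 otherwise.
2 | 82, and φ(2) = 2 − 1 = 1.

1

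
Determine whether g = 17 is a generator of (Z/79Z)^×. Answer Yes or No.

φ(79) = 79 − 1 = 78 = 2 · 3 · 13.
It suffices to check that the order of 17 is not a proper divisor of 78: compute 17^(78/q) for q ∈ {2, 3, 13}.
17^39 ≡ 78 (mod 79)  [q = 2: ≢ 1 ✓]
17^26 ≡ 1 (mod 79)  [q = 3: ≡ 1 ✗]
17^6 ≡ 67 (mod 79)  [q = 13: ≢ 1 ✓]
Since 17^26 ≡ 1, the order of 17 divides 26 < 78, so 17 is not a primitive root.

No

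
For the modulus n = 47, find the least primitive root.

5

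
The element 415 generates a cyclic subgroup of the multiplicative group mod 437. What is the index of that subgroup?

44

ord(415) | φ(437) = φ(19·23) = (19−1)·(23−1) = 18·22 = 396 = 2^2 · 3^2 · 11.
Divisors of 396: 1, 2, 3, 4, 6, 9, 11, 12, 18, 22, 33, 36, 44, 66, 99, 132, 198, 396.
Evaluate successive powers at the divisors of 396:
415^1 ≡ 415 (mod 437)
415^2 ≡ 47 (mod 437)
415^3 ≡ 277 (mod 437)
415^4 ≡ 24 (mod 437)
415^6 ≡ 254 (mod 437)
415^9 ≡ 1 (mod 437) ✓
So ord_437(415) = 9, hence |⟨415⟩| = 9.
Index = |(Z/437Z)^×| / |⟨415⟩| = 396 / 9 = 44.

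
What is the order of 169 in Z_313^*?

The order of 169 must divide φ(313) = 313 − 1 = 312 = 2^3 · 3 · 13.
Divisors of 312: 1, 2, 3, 4, 6, 8, 12, 13, 24, 26, 39, 52, 78, 104, 156, 312.
Evaluate successive powers at the divisors of 312:
169^1 ≡ 169
169^2 ≡ 78
169^3 ≡ 36
169^4 ≡ 137
169^6 ≡ 44
169^8 ≡ 302
169^12 ≡ 58
169^13 ≡ 99
169^24 ≡ 234
169^26 ≡ 98
169^39 ≡ 312
169^52 ≡ 214
169^78 ≡ 1
Hence ord(169) = 78.

78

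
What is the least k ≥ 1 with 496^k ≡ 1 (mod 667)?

308

By Lagrange's theorem, ord_667(496) divides φ(667) = φ(23·29) = (23−1)·(29−1) = 22·28 = 616 = 2^3 · 7 · 11.
Divisors of 616: 1, 2, 4, 7, 8, 11, 14, 22, 28, 44, 56, 77, 88, 154, 308, 616.
Compute 496^d (mod 667) for the divisors d until we hit 1:
496^1 ≡ 496 (mod 667)
496^2 ≡ 560 (mod 667)
496^4 ≡ 110 (mod 667)
496^7 ≡ 331 (mod 667)
496^8 ≡ 94 (mod 667)
496^11 ≡ 392 (mod 667)
496^14 ≡ 173 (mod 667)
496^22 ≡ 254 (mod 667)
496^28 ≡ 581 (mod 667)
496^44 ≡ 484 (mod 667)
496^56 ≡ 59 (mod 667)
496^77 ≡ 162 (mod 667)
496^88 ≡ 139 (mod 667)
496^154 ≡ 231 (mod 667)
496^308 ≡ 1 (mod 667) ✓
Hence ord(496) = 308.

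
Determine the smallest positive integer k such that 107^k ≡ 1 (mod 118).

29

The order of 107 must divide φ(118) = φ(2)·φ(59) = 1·58 = 58 = 2 · 29.
Divisors of 58: 1, 2, 29, 58.
Check 107^d mod 118 for each divisor in increasing order:
107^1 ≡ 107 (mod 118)
107^2 ≡ 3 (mod 118)
107^29 ≡ 1 (mod 118) ✓
The smallest such exponent is 29, so the order of 107 is 29.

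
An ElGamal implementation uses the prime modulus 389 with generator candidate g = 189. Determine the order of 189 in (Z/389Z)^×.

388

By Lagrange's theorem, ord_389(189) divides φ(389) = 389 − 1 = 388 = 2^2 · 97.
Divisors of 388: 1, 2, 4, 97, 194, 388.
Evaluate successive powers at the divisors of 388:
189^1 ≡ 189 (mod 389)
189^2 ≡ 322 (mod 389)
189^4 ≡ 210 (mod 389)
189^97 ≡ 115 (mod 389)
189^194 ≡ 388 (mod 389)
189^388 ≡ 1 (mod 389) ✓
So ord_389(189) = 388.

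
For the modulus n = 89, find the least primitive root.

3

φ(89) = 89 − 1 = 88 = 2^3 · 11.
g is a primitive root iff g^(88/q) ≢ 1 (mod 89) for each prime q ∈ {2, 11}.
g = 2: 2^44 ≡ 1 — hits 1, so not a primitive root.
g = 3: 3^44 ≡ 88; 3^8 ≡ 64 — none is 1, so 3 is a primitive root.
So 3 is the smallest generator of (Z/89Z)^×.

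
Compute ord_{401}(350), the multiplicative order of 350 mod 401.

Since 350 ∈ (Z/401Z)^×, its order divides φ(401) = 401 − 1 = 400 = 2^4 · 5^2.
Divisors of 400: 1, 2, 4, 5, 8, 10, 16, 20, 25, 40, 50, 80, 100, 200, 400.
Evaluate successive powers at the divisors of 400:
350^1 ≡ 350 (mod 401)
350^2 ≡ 195 (mod 401)
350^4 ≡ 331 (mod 401)
350^5 ≡ 362 (mod 401)
350^8 ≡ 88 (mod 401)
350^10 ≡ 318 (mod 401)
350^16 ≡ 125 (mod 401)
350^20 ≡ 72 (mod 401)
350^25 ≡ 400 (mod 401)
350^40 ≡ 372 (mod 401)
350^50 ≡ 1 (mod 401) ✓
The smallest such exponent is 50, so the order of 350 is 50.

50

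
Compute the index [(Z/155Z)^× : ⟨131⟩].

8

ord(131) | φ(155) = φ(5·31) = (5−1)·(31−1) = 4·30 = 120 = 2^3 · 3 · 5.
Divisors of 120: 1, 2, 3, 4, 5, 6, 8, 10, 12, 15, 20, 24, 30, 40, 60, 120.
Check 131^d mod 155 for each divisor in increasing order:
131^1 ≡ 131 (mod 155)
131^2 ≡ 111 (mod 155)
131^3 ≡ 126 (mod 155)
131^4 ≡ 76 (mod 155)
131^5 ≡ 36 (mod 155)
131^6 ≡ 66 (mod 155)
131^8 ≡ 41 (mod 155)
131^10 ≡ 56 (mod 155)
131^12 ≡ 16 (mod 155)
131^15 ≡ 1 (mod 155) ✓
Thus |⟨131⟩| = ord(131) = 15.
[(Z/155Z)^× : ⟨131⟩] = 120/15 = 8.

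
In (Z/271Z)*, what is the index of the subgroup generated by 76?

1

Since 76 ∈ (Z/271Z)^×, its order divides φ(271) = 271 − 1 = 270 = 2 · 3^3 · 5.
Divisors of 270: 1, 2, 3, 5, 6, 9, 10, 15, 18, 27, 30, 45, 54, 90, 135, 270.
Compute 76^d (mod 271) for the divisors d until we hit 1:
76^1 ≡ 76 (mod 271)
76^2 ≡ 85 (mod 271)
76^3 ≡ 227 (mod 271)
76^5 ≡ 54 (mod 271)
76^6 ≡ 39 (mod 271)
76^9 ≡ 181 (mod 271)
76^10 ≡ 206 (mod 271)
76^15 ≡ 13 (mod 271)
76^18 ≡ 241 (mod 271)
76^27 ≡ 261 (mod 271)
76^30 ≡ 169 (mod 271)
76^45 ≡ 29 (mod 271)
76^54 ≡ 100 (mod 271)
76^90 ≡ 28 (mod 271)
76^135 ≡ 270 (mod 271)
76^270 ≡ 1 (mod 271) ✓
The order of 76 is 270, so the subgroup it generates has 270 elements.
Index = |(Z/271Z)^×| / |⟨76⟩| = 270 / 270 = 1.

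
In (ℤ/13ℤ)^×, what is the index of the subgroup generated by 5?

ord(5) | φ(13) = 13 − 1 = 12 = 2^2 · 3.
Divisors of 12: 1, 2, 3, 4, 6, 12.
Evaluate successive powers at the divisors of 12:
5^1 ≡ 5 (mod 13)
5^2 ≡ 12 (mod 13)
5^3 ≡ 8 (mod 13)
5^4 ≡ 1 (mod 13) ✓
The order of 5 is 4, so the subgroup it generates has 4 elements.
The index is φ(13) / ord(5) = 12 / 4 = 3.

3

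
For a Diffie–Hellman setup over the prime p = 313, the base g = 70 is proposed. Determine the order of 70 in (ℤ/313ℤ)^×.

78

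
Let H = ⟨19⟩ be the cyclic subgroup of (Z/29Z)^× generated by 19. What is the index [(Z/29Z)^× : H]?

Since 19 ∈ (Z/29Z)^×, its order divides φ(29) = 29 − 1 = 28 = 2^2 · 7.
Divisors of 28: 1, 2, 4, 7, 14, 28.
Compute 19^d (mod 29) for the divisors d until we hit 1:
19^1 ≡ 19 (mod 29)
19^2 ≡ 13 (mod 29)
19^4 ≡ 24 (mod 29)
19^7 ≡ 12 (mod 29)
19^14 ≡ 28 (mod 29)
19^28 ≡ 1 (mod 29) ✓
The order of 19 is 28, so the subgroup it generates has 28 elements.
Index = |(Z/29Z)^×| / |⟨19⟩| = 28 / 28 = 1.

1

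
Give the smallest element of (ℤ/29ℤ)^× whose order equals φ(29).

2

φ(29) = 29 − 1 = 28 = 2^2 · 7.
Test candidates g = 2, 3, … against the prime factors q ∈ {2, 7} of φ(29): g is a generator iff g^(28/q) ≢ 1 for every such q.
g = 2: 2^14 ≡ 28; 2^4 ≡ 16 — none is 1, so 2 is a primitive root.
Hence the least primitive root of 29 is 2.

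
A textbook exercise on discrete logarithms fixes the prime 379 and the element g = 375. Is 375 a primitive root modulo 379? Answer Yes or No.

Yes

φ(379) = 379 − 1 = 378 = 2 · 3^3 · 7.
It suffices to check that the order of 375 is not a proper divisor of 378: compute 375^(378/q) for q ∈ {2, 3, 7}.
375^189 ≡ 378 (mod 379)  [q = 2: ≢ 1 ✓]
375^126 ≡ 51 (mod 379)  [q = 3: ≢ 1 ✓]
375^54 ≡ 86 (mod 379)  [q = 7: ≢ 1 ✓]
Every test exponent gives a nontrivial residue, hence 375 generates the full group.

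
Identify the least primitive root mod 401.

φ(401) = 401 − 1 = 400 = 2^4 · 5^2.
g is a primitive root iff g^(400/q) ≢ 1 (mod 401) for each prime q ∈ {2, 5}.
g = 2: 2^200 ≡ 1 — hits 1, so not a primitive root.
g = 3: 3^200 ≡ 400; 3^80 ≡ 72 — none is 1, so 3 is a primitive root.
So 3 is the smallest generator of (Z/401Z)^×.

3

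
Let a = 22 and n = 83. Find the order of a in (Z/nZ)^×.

82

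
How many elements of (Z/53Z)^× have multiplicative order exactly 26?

12

φ(53) = 53 − 1 = 52 = 2^2 · 13.
(Z/53Z)^× is cyclic (|G| = 52); a cyclic group of order m has exactly φ(d) elements of each order d | m, and none otherwise.
26 = 2 · 13 divides 52, and φ(26) = 12.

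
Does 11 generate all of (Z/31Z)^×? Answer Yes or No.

Yes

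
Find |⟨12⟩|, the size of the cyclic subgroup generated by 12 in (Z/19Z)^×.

6

ord(12) | φ(19) = 19 − 1 = 18 = 2 · 3^2.
Divisors of 18: 1, 2, 3, 6, 9, 18.
Test each divisor d:
12^1 ≡ 12
12^2 ≡ 11
12^3 ≡ 18
12^6 ≡ 1
Hence ord(12) = 6.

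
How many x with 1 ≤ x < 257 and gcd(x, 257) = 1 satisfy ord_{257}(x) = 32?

16

φ(257) = 257 − 1 = 256 = 2^8.
(Z/257Z)^× is cyclic (|G| = 256); a cyclic group of order m has exactly φ(d) elements of each order d | m, and none otherwise.
32 = 2^5 divides 256, and φ(32) = 16.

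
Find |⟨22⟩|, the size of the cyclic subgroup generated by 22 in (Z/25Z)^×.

Since 22 ∈ (Z/25Z)^×, its order divides φ(25) = φ(5^2) = 5·(5−1) = 20 = 2^2 · 5.
Divisors of 20: 1, 2, 4, 5, 10, 20.
Test each divisor d:
22^1 ≡ 22 (mod 25)
22^2 ≡ 9 (mod 25)
22^4 ≡ 6 (mod 25)
22^5 ≡ 7 (mod 25)
22^10 ≡ 24 (mod 25)
22^20 ≡ 1 (mod 25) ✓
The smallest such exponent is 20, so the order of 22 is 20.

20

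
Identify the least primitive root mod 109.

φ(109) = 109 − 1 = 108 = 2^2 · 3^3.
g is a primitive root iff g^(108/q) ≢ 1 (mod 109) for each prime q ∈ {2, 3}.
g = 2: 2^54 ≡ 108; 2^36 ≡ 1 — hits 1, so not a primitive root.
g = 3: 3^54 ≡ 1 — hits 1, so not a primitive root.
g = 4: 4^54 ≡ 1 — hits 1, so not a primitive root.
g = 5: 5^54 ≡ 1 — hits 1, so not a primitive root.
g = 6: 6^54 ≡ 108; 6^36 ≡ 63 — none is 1, so 6 is a primitive root.
The smallest primitive root modulo 109 is 6.

6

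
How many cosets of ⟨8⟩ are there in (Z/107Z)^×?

1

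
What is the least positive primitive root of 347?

2

φ(347) = 347 − 1 = 346 = 2 · 173.
Test candidates g = 2, 3, … against the prime factors q ∈ {2, 173} of φ(347): g is a generator iff g^(346/q) ≢ 1 for every such q.
g = 2: 2^173 ≡ 346; 2^2 ≡ 4 — none is 1, so 2 is a primitive root.
The smallest primitive root modulo 347 is 2.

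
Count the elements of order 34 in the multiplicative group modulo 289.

16

φ(289) = φ(17^2) = 17·(17−1) = 272 = 2^4 · 17.
(Z/289Z)^× is cyclic (|G| = 272); a cyclic group of order m has exactly φ(d) elements of each order d | m, and none otherwise.
34 = 2 · 17 divides 272, and φ(34) = 16.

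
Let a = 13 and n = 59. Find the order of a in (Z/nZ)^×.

58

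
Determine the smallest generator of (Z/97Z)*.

φ(97) = 97 − 1 = 96 = 2^5 · 3.
Test candidates g = 2, 3, … against the prime factors q ∈ {2, 3} of φ(97): g is a generator iff g^(96/q) ≢ 1 for every such q.
g = 2: 2^48 ≡ 1 — hits 1, so not a primitive root.
g = 3: 3^48 ≡ 1 — hits 1, so not a primitive root.
g = 4: 4^48 ≡ 1 — hits 1, so not a primitive root.
g = 5: 5^48 ≡ 96; 5^32 ≡ 35 — none is 1, so 5 is a primitive root.
The smallest primitive root modulo 97 is 5.

5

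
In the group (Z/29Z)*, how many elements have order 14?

φ(29) = 29 − 1 = 28 = 2^2 · 7.
(Z/29Z)^× is cyclic (|G| = 28); a cyclic group of order m has exactly φ(d) elements of each order d | m, and none otherwise.
14 = 2 · 7 divides 28, and φ(14) = 6.

6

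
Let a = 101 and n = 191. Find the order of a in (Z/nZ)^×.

190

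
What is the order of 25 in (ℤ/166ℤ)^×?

41

The order of 25 must divide φ(166) = φ(2)·φ(83) = 1·82 = 82 = 2 · 41.
Divisors of 82: 1, 2, 41, 82.
Test each divisor d:
25^1 ≡ 25 (mod 166)
25^2 ≡ 127 (mod 166)
25^41 ≡ 1 (mod 166) ✓
The smallest such exponent is 41, so the order of 25 is 41.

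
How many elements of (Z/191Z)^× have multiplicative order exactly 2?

φ(191) = 191 − 1 = 190 = 2 · 5 · 19.
Since (Z/191Z)^× is cyclic of order 190, the number of elements of order d is φ(d) when d | 190 and 0 otherwise.
2 | 190, and φ(2) = 2 − 1 = 1.

1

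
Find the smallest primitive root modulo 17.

3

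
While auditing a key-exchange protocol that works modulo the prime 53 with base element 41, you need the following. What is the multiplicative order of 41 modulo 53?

52

By Lagrange's theorem, ord_53(41) divides φ(53) = 53 − 1 = 52 = 2^2 · 13.
Divisors of 52: 1, 2, 4, 13, 26, 52.
Evaluate successive powers at the divisors of 52:
41^1 ≡ 41 (mod 53)
41^2 ≡ 38 (mod 53)
41^4 ≡ 13 (mod 53)
41^13 ≡ 30 (mod 53)
41^26 ≡ 52 (mod 53)
41^52 ≡ 1 (mod 53) ✓
Therefore the multiplicative order of 41 modulo 53 is 52.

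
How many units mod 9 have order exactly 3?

2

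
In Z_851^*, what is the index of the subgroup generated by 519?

72

Since 519 ∈ (Z/851Z)^×, its order divides φ(851) = φ(23·37) = (23−1)·(37−1) = 22·36 = 792 = 2^3 · 3^2 · 11.
Divisors of 792: 1, 2, 3, 4, 6, 8, 9, 11, 12, 18, 22, 24, 33, 36, 44, 66, 72, 88, 99, 132, 198, 264, 396, 792.
Check 519^d mod 851 for each divisor in increasing order:
519^1 ≡ 519 (mod 851)
519^2 ≡ 445 (mod 851)
519^3 ≡ 334 (mod 851)
519^4 ≡ 593 (mod 851)
519^6 ≡ 75 (mod 851)
519^8 ≡ 186 (mod 851)
519^9 ≡ 371 (mod 851)
519^11 ≡ 1 (mod 851) ✓
Thus |⟨519⟩| = ord(519) = 11.
Index = |(Z/851Z)^×| / |⟨519⟩| = 792 / 11 = 72.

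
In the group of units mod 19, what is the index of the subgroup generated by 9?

Since 9 ∈ (Z/19Z)^×, its order divides φ(19) = 19 − 1 = 18 = 2 · 3^2.
Divisors of 18: 1, 2, 3, 6, 9, 18.
Check 9^d mod 19 for each divisor in increasing order:
9^1 ≡ 9 (mod 19)
9^2 ≡ 5 (mod 19)
9^3 ≡ 7 (mod 19)
9^6 ≡ 11 (mod 19)
9^9 ≡ 1 (mod 19) ✓
The order of 9 is 9, so the subgroup it generates has 9 elements.
The index is φ(19) / ord(9) = 18 / 9 = 2.

2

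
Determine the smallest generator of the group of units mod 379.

φ(379) = 379 − 1 = 378 = 2 · 3^3 · 7.
Test candidates g = 2, 3, … against the prime factors q ∈ {2, 3, 7} of φ(379): g is a generator iff g^(378/q) ≢ 1 for every such q.
g = 2: 2^189 ≡ 378; 2^126 ≡ 327; 2^54 ≡ 125 — none is 1, so 2 is a primitive root.
Hence the least primitive root of 379 is 2.

2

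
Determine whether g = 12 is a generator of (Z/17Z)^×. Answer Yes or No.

Yes

φ(17) = 17 − 1 = 16 = 2^4.
Test 12^(16/q) mod 17 for each prime factor q of 16:
12^8 ≡ 16 (mod 17)  [q = 2: ≢ 1 ✓]
None equal 1, so ord_17(12) = 16: 12 is a primitive root.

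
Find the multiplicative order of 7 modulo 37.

9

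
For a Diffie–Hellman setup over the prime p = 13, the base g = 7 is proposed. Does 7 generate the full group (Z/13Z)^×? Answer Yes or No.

Yes

φ(13) = 13 − 1 = 12 = 2^2 · 3.
7 is a primitive root mod 13 iff 7^(φ(13)/q) ≢ 1 for every prime q | φ(13), i.e. q ∈ {2, 3}.
7^6 ≡ 12 (mod 13)  [q = 2: ≢ 1 ✓]
7^4 ≡ 9 (mod 13)  [q = 3: ≢ 1 ✓]
None equal 1, so ord_13(7) = 12: 7 is a primitive root.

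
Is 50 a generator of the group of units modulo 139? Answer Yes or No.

Yes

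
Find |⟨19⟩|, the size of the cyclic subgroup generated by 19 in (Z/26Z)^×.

12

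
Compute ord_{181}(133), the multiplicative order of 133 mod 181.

Since 133 ∈ (Z/181Z)^×, its order divides φ(181) = 181 − 1 = 180 = 2^2 · 3^2 · 5.
Divisors of 180: 1, 2, 3, 4, 5, 6, 9, 10, 12, 15, 18, 20, 30, 36, 45, 60, 90, 180.
Check 133^d mod 181 for each divisor in increasing order:
133^1 ≡ 133
133^2 ≡ 132
133^3 ≡ 180
133^4 ≡ 48
133^5 ≡ 49
133^6 ≡ 1
The smallest such exponent is 6, so the order of 133 is 6.

6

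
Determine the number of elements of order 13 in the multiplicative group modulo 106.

12

φ(106) = φ(2)·φ(53) = 1·52 = 52 = 2^2 · 13.
(Z/106Z)^× is cyclic (|G| = 52); a cyclic group of order m has exactly φ(d) elements of each order d | m, and none otherwise.
13 | 52, and φ(13) = 13 − 1 = 12.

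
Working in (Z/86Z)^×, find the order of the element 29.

The order of 29 must divide φ(86) = φ(2)·φ(43) = 1·42 = 42 = 2 · 3 · 7.
Divisors of 42: 1, 2, 3, 6, 7, 14, 21, 42.
Compute 29^d (mod 86) for the divisors d until we hit 1:
29^1 ≡ 29 (mod 86)
29^2 ≡ 67 (mod 86)
29^3 ≡ 51 (mod 86)
29^6 ≡ 21 (mod 86)
29^7 ≡ 7 (mod 86)
29^14 ≡ 49 (mod 86)
29^21 ≡ 85 (mod 86)
29^42 ≡ 1 (mod 86) ✓
So ord_86(29) = 42.

42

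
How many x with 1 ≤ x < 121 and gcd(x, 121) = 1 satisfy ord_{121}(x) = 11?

10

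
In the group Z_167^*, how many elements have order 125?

φ(167) = 167 − 1 = 166 = 2 · 83.
(Z/167Z)^× is cyclic (|G| = 166); a cyclic group of order m has exactly φ(d) elements of each order d | m, and none otherwise.
Since 125 ∤ 166, the count is 0.

0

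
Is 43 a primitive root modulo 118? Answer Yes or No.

Yes

φ(118) = φ(2)·φ(59) = 1·58 = 58 = 2 · 29.
43 is a primitive root mod 118 iff 43^(φ(118)/q) ≢ 1 for every prime q | φ(118), i.e. q ∈ {2, 29}.
43^29 ≡ 117 (mod 118)  [q = 2: ≢ 1 ✓]
43^2 ≡ 79 (mod 118)  [q = 29: ≢ 1 ✓]
None equal 1, so ord_118(43) = 58: 43 is a primitive root.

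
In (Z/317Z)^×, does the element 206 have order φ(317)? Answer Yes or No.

Yes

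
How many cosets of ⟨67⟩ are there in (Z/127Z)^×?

1

The order of 67 must divide φ(127) = 127 − 1 = 126 = 2 · 3^2 · 7.
Divisors of 126: 1, 2, 3, 6, 7, 9, 14, 18, 21, 42, 63, 126.
Evaluate successive powers at the divisors of 126:
67^1 ≡ 67 (mod 127)
67^2 ≡ 44 (mod 127)
67^3 ≡ 27 (mod 127)
67^6 ≡ 94 (mod 127)
67^7 ≡ 75 (mod 127)
67^9 ≡ 125 (mod 127)
67^14 ≡ 37 (mod 127)
67^18 ≡ 4 (mod 127)
67^21 ≡ 108 (mod 127)
67^42 ≡ 107 (mod 127)
67^63 ≡ 126 (mod 127)
67^126 ≡ 1 (mod 127) ✓
The order of 67 is 126, so the subgroup it generates has 126 elements.
[(Z/127Z)^× : ⟨67⟩] = 126/126 = 1.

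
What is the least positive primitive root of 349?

2

φ(349) = 349 − 1 = 348 = 2^2 · 3 · 29.
Test candidates g = 2, 3, … against the prime factors q ∈ {2, 3, 29} of φ(349): g is a generator iff g^(348/q) ≢ 1 for every such q.
g = 2: 2^174 ≡ 348; 2^116 ≡ 226; 2^12 ≡ 257 — none is 1, so 2 is a primitive root.
So 2 is the smallest generator of (Z/349Z)^×.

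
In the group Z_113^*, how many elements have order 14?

φ(113) = 113 − 1 = 112 = 2^4 · 7.
Since (Z/113Z)^× is cyclic of order 112, the number of elements of order d is φ(d) when d | 112 and 0 otherwise.
14 = 2 · 7 divides 112, and φ(14) = 6.

6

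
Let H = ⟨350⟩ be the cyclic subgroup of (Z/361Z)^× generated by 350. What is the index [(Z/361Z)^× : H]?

ord(350) | φ(361) = φ(19^2) = 19·(19−1) = 342 = 2 · 3^2 · 19.
Divisors of 342: 1, 2, 3, 6, 9, 18, 19, 38, 57, 114, 171, 342.
Evaluate successive powers at the divisors of 342:
350^1 ≡ 350
350^2 ≡ 121
350^3 ≡ 113
350^6 ≡ 134
350^9 ≡ 341
350^18 ≡ 39
350^19 ≡ 293
350^38 ≡ 292
350^57 ≡ 360
350^114 ≡ 1
Thus |⟨350⟩| = ord(350) = 114.
Index = |(Z/361Z)^×| / |⟨350⟩| = 342 / 114 = 3.

3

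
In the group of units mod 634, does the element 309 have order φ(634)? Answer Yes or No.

Yes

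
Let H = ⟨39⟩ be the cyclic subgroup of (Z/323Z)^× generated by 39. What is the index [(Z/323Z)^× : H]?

ord(39) | φ(323) = φ(17·19) = (17−1)·(19−1) = 16·18 = 288 = 2^5 · 3^2.
Divisors of 288: 1, 2, 3, 4, 6, 8, 9, 12, 16, 18, 24, 32, 36, 48, 72, 96, 144, 288.
Test each divisor d:
39^1 ≡ 39 (mod 323)
39^2 ≡ 229 (mod 323)
39^3 ≡ 210 (mod 323)
39^4 ≡ 115 (mod 323)
39^6 ≡ 172 (mod 323)
39^8 ≡ 305 (mod 323)
39^9 ≡ 267 (mod 323)
39^12 ≡ 191 (mod 323)
39^16 ≡ 1 (mod 323) ✓
Thus |⟨39⟩| = ord(39) = 16.
[(Z/323Z)^× : ⟨39⟩] = 288/16 = 18.

18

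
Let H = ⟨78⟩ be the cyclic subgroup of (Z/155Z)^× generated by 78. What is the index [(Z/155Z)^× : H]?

By Lagrange's theorem, ord_155(78) divides φ(155) = φ(5·31) = (5−1)·(31−1) = 4·30 = 120 = 2^3 · 3 · 5.
Divisors of 120: 1, 2, 3, 4, 5, 6, 8, 10, 12, 15, 20, 24, 30, 40, 60, 120.
Check 78^d mod 155 for each divisor in increasing order:
78^1 ≡ 78 (mod 155)
78^2 ≡ 39 (mod 155)
78^3 ≡ 97 (mod 155)
78^4 ≡ 126 (mod 155)
78^5 ≡ 63 (mod 155)
78^6 ≡ 109 (mod 155)
78^8 ≡ 66 (mod 155)
78^10 ≡ 94 (mod 155)
78^12 ≡ 101 (mod 155)
78^15 ≡ 32 (mod 155)
78^20 ≡ 1 (mod 155) ✓
Thus |⟨78⟩| = ord(78) = 20.
Index = |(Z/155Z)^×| / |⟨78⟩| = 120 / 20 = 6.

6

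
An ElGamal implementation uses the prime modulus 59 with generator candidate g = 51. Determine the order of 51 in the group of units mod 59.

29

The order of 51 must divide φ(59) = 59 − 1 = 58 = 2 · 29.
Divisors of 58: 1, 2, 29, 58.
Compute 51^d (mod 59) for the divisors d until we hit 1:
51^1 ≡ 51 (mod 59)
51^2 ≡ 5 (mod 59)
51^29 ≡ 1 (mod 59) ✓
Therefore the multiplicative order of 51 modulo 59 is 29.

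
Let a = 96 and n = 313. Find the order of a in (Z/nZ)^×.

ord(96) | φ(313) = 313 − 1 = 312 = 2^3 · 3 · 13.
Divisors of 312: 1, 2, 3, 4, 6, 8, 12, 13, 24, 26, 39, 52, 78, 104, 156, 312.
Compute 96^d (mod 313) for the divisors d until we hit 1:
96^1 ≡ 96 (mod 313)
96^2 ≡ 139 (mod 313)
96^3 ≡ 198 (mod 313)
96^4 ≡ 228 (mod 313)
96^6 ≡ 79 (mod 313)
96^8 ≡ 26 (mod 313)
96^12 ≡ 294 (mod 313)
96^13 ≡ 54 (mod 313)
96^24 ≡ 48 (mod 313)
96^26 ≡ 99 (mod 313)
96^39 ≡ 25 (mod 313)
96^52 ≡ 98 (mod 313)
96^78 ≡ 312 (mod 313)
96^104 ≡ 214 (mod 313)
96^156 ≡ 1 (mod 313) ✓
Therefore the multiplicative order of 96 modulo 313 is 156.

156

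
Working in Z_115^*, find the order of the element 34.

The order of 34 must divide φ(115) = φ(5·23) = (5−1)·(23−1) = 4·22 = 88 = 2^3 · 11.
Divisors of 88: 1, 2, 4, 8, 11, 22, 44, 88.
Check 34^d mod 115 for each divisor in increasing order:
34^1 ≡ 34 (mod 115)
34^2 ≡ 6 (mod 115)
34^4 ≡ 36 (mod 115)
34^8 ≡ 31 (mod 115)
34^11 ≡ 114 (mod 115)
34^22 ≡ 1 (mod 115) ✓
The smallest such exponent is 22, so the order of 34 is 22.

22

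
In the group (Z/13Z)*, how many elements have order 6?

2

φ(13) = 13 − 1 = 12 = 2^2 · 3.
Since (Z/13Z)^× is cyclic of order 12, the number of elements of order d is φ(d) when d | 12 and 0 otherwise.
6 = 2 · 3 divides 12, and φ(6) = 2.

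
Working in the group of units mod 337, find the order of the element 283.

24

The order of 283 must divide φ(337) = 337 − 1 = 336 = 2^4 · 3 · 7.
Divisors of 336: 1, 2, 3, 4, 6, 7, 8, 12, 14, 16, 21, 24, 28, 42, 48, 56, 84, 112, 168, 336.
Evaluate successive powers at the divisors of 336:
283^1 ≡ 283
283^2 ≡ 220
283^3 ≡ 252
283^4 ≡ 209
283^6 ≡ 148
283^7 ≡ 96
283^8 ≡ 208
283^12 ≡ 336
283^14 ≡ 117
283^16 ≡ 128
283^21 ≡ 111
283^24 ≡ 1
Hence ord(283) = 24.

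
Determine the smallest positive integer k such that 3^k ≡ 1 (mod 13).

3

By Lagrange's theorem, ord_13(3) divides φ(13) = 13 − 1 = 12 = 2^2 · 3.
Divisors of 12: 1, 2, 3, 4, 6, 12.
Test each divisor d:
3^1 ≡ 3
3^2 ≡ 9
3^3 ≡ 1
The smallest such exponent is 3, so the order of 3 is 3.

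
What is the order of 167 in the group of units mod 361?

342

By Lagrange's theorem, ord_361(167) divides φ(361) = φ(19^2) = 19·(19−1) = 342 = 2 · 3^2 · 19.
Divisors of 342: 1, 2, 3, 6, 9, 18, 19, 38, 57, 114, 171, 342.
Test each divisor d:
167^1 ≡ 167 (mod 361)
167^2 ≡ 92 (mod 361)
167^3 ≡ 202 (mod 361)
167^6 ≡ 11 (mod 361)
167^9 ≡ 56 (mod 361)
167^18 ≡ 248 (mod 361)
167^19 ≡ 262 (mod 361)
167^38 ≡ 54 (mod 361)
167^57 ≡ 69 (mod 361)
167^114 ≡ 68 (mod 361)
167^171 ≡ 360 (mod 361)
167^342 ≡ 1 (mod 361) ✓
Therefore the multiplicative order of 167 modulo 361 is 342.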